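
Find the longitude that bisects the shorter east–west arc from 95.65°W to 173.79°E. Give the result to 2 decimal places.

140.93°W

Signed shortest Δλ from -95.65° to +173.79° is -90.56°.
Midpoint longitude = -95.65° + (-90.56°)/2 = -95.65° − 45.28° = -140.93°.
(The naïve average (-95.65 + +173.79)/2 = 39.07° is on the wrong side of the globe.)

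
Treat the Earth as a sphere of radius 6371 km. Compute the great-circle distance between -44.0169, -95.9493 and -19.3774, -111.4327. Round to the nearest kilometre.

Δλ = -111.4327 − -95.9493 = -15.4834°.
Δφ = -19.3774 − -44.0169 = 24.6395°.
a = sin²(Δφ/2) + cos φ₁ · cos φ₂ · sin²(Δλ/2) = 0.057836.
c = 2·atan2(√a, √(1−a)) = 0.48574 rad → d = 6371·c ≈ 3094.67 km.

3095 km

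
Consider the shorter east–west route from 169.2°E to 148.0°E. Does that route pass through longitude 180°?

No

Signed shortest Δλ = ((148.0 − 169.2 + 180) mod 360) − 180 = -21.2°.
Going west by 21.2° from +169.2° reaches +148.0° without touching 180°.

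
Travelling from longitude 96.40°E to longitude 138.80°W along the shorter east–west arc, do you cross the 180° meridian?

Naïve |-138.80 − 96.40| = 235.2° > 180°, so the shorter arc goes the other way round — across 180°.
Signed shortest Δλ = ((-138.80 − 96.40 + 180) mod 360) − 180 = 124.8°.
Going east by 124.8° from +96.40° passes through 180° before reaching -138.80°.

Yes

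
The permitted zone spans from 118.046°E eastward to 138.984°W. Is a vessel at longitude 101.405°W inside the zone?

Band width going east from +118.046° to -138.984°: ((-138.984 − 118.046) mod 360) = 102.970°.
Offset of -101.405° east of the west edge: ((-101.405 − 118.046) mod 360) = 140.549°.
140.549° > 102.970° ⇒ outside.

No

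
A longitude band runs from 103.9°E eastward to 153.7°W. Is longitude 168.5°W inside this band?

Band width going east from +103.9° to -153.7°: ((-153.7 − 103.9) mod 360) = 102.4°.
Offset of -168.5° east of the west edge: ((-168.5 − 103.9) mod 360) = 87.6°.
87.6° ≤ 102.4° ⇒ inside.

Yes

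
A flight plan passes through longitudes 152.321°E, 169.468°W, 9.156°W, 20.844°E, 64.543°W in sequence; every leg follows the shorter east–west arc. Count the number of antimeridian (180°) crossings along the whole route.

1

Leg 1: +152.321° → -169.468°, shortest Δλ = 38.211° (east) — crosses 180°.
Leg 2: -169.468° → -9.156°, shortest Δλ = 160.312° (east) — does not cross 180°.
Leg 3: -9.156° → +20.844°, shortest Δλ = 30.0° (east) — does not cross 180°.
Leg 4: +20.844° → -64.543°, shortest Δλ = -85.387° (west) — does not cross 180°.
Total crossings: 1.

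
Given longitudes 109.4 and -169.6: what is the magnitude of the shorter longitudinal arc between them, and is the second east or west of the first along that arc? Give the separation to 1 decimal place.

81.0° east

Raw difference: -169.6 − 109.4 = -279.0°.
Normalise into (−180°, 180°]: -279.0° + 360° = 81.0°.
Positive ⇒ the second point lies to the east; separation 81.0°.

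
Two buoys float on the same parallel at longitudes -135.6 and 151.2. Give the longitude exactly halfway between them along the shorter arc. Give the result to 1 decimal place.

Signed shortest Δλ from -135.6° to +151.2° is -73.2°.
Midpoint longitude = -135.6° + (-73.2°)/2 = -135.6° − 36.6° = -172.2°.
(The naïve average (-135.6 + +151.2)/2 = 7.8° is on the wrong side of the globe.)

-172.2°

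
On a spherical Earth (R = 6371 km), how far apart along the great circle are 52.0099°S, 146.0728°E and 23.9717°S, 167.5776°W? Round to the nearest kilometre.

Δλ = -167.5776 − 146.0728 = -313.6504°; wrapped into (−180°, 180°]: 46.3496°.
Δφ = -23.9717 − -52.0099 = 28.0382°.
a = sin²(Δφ/2) + cos φ₁ · cos φ₂ · sin²(Δλ/2) = 0.145788.
c = 2·atan2(√a, √(1−a)) = 0.78353 rad → d = 6371·c ≈ 4991.89 km.

4992 km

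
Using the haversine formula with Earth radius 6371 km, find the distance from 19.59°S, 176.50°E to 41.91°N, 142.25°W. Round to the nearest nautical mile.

4344 nmi

Δλ = -142.25 − 176.50 = -318.75°; wrapped into (−180°, 180°]: 41.25°.
Δφ = 41.91 − -19.59 = 61.50°.
a = sin²(Δφ/2) + cos φ₁ · cos φ₂ · sin²(Δλ/2) = 0.348415.
c = 2·atan2(√a, √(1−a)) = 1.26278 rad → d = 6371·c ≈ 8045.17 km ≈ 4344.04 nmi.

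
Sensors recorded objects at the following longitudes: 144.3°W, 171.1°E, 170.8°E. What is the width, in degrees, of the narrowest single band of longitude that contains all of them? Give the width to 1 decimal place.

44.9°

Sort the longitudes: -144.3°, +170.8°, +171.1°.
Eastward gaps between consecutive values (wrapping around): 315.1°, 0.3°, 44.6°.
Largest gap = 315.1° ⇒ minimal covering band is its complement: 360° − 315.1° = 44.9°.
Band runs from +170.8° eastward to -144.3°, crossing the antimeridian.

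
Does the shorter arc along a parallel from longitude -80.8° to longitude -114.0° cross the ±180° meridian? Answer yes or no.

No

Signed shortest Δλ = ((-114.0 − -80.8 + 180) mod 360) − 180 = -33.2°.
Going west by 33.2° from -80.8° reaches -114.0° without touching 180°.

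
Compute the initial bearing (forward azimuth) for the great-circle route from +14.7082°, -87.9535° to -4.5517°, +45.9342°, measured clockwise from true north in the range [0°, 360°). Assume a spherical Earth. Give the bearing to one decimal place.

Δλ = 45.9342 − -87.9535 = 133.8877°.
θ = atan2( sin Δλ · cos φ₂ , cos φ₁ · sin φ₂ − sin φ₁ · cos φ₂ · cos Δλ )
  = atan2(0.71843, 0.09870) = 82.178° → normalised to [0°, 360°): 82.178°.

82.2°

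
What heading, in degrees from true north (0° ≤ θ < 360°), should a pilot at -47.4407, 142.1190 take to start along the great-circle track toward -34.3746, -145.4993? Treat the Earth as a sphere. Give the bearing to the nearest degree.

104°

Δλ = -145.4993 − 142.1190 = -287.6183°; wrapped into (−180°, 180°]: 72.3817°.
θ = atan2( sin Δλ · cos φ₂ , cos φ₁ · sin φ₂ − sin φ₁ · cos φ₂ · cos Δλ )
  = atan2(0.78665, -0.19786) = 104.118° → normalised to [0°, 360°): 104.118°.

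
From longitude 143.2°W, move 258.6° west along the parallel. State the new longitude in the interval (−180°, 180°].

Start at -143.2°; shift −258.6° → -401.8°.
-401.8° lies outside (−180°, 180°]; add 360° → -41.8°.

41.8°W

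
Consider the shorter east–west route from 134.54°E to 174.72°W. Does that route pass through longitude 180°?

Naïve |-174.72 − 134.54| = 309.26° > 180°, so the shorter arc goes the other way round — across 180°.
Signed shortest Δλ = ((-174.72 − 134.54 + 180) mod 360) − 180 = 50.74°.
Going east by 50.74° from +134.54° passes through 180° before reaching -174.72°.

Yes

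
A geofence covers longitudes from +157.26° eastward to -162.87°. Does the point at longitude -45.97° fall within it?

Band width going east from +157.26° to -162.87°: ((-162.87 − 157.26) mod 360) = 39.87°.
Offset of -45.97° east of the west edge: ((-45.97 − 157.26) mod 360) = 156.77°.
156.77° > 39.87° ⇒ outside.

No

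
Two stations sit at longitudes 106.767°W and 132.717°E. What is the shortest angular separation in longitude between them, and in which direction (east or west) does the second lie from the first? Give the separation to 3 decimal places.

Raw difference: 132.717 − -106.767 = 239.484°.
Normalise into (−180°, 180°]: 239.484° − 360° = -120.516°.
Negative ⇒ the second point lies to the west; separation 120.516°.

120.516° west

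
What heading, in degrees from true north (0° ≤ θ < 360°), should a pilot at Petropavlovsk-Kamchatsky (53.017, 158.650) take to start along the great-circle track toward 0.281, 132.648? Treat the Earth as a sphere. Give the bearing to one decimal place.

211.5°

Δλ = 132.648 − 158.650 = -26.002°.
θ = atan2( sin Δλ · cos φ₂ , cos φ₁ · sin φ₂ − sin φ₁ · cos φ₂ · cos Δλ )
  = atan2(-0.43840, -0.71500) = -148.486° → normalised to [0°, 360°): 211.514°.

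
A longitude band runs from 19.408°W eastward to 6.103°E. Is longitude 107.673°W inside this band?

Band width going east from -19.408° to +6.103°: ((6.103 − -19.408) mod 360) = 25.511°.
Offset of -107.673° east of the west edge: ((-107.673 − -19.408) mod 360) = 271.735°.
271.735° > 25.511° ⇒ outside.

No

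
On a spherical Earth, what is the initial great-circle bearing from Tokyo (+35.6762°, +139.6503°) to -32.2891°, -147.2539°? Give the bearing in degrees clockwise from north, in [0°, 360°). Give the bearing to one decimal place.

125.5°

Δλ = -147.2539 − 139.6503 = -286.9042°; wrapped into (−180°, 180°]: 73.0958°.
θ = atan2( sin Δλ · cos φ₂ , cos φ₁ · sin φ₂ − sin φ₁ · cos φ₂ · cos Δλ )
  = atan2(0.80884, -0.57729) = 125.517° → normalised to [0°, 360°): 125.517°.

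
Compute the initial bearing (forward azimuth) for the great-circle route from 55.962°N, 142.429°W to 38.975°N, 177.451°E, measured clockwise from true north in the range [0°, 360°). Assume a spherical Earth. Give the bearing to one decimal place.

Δλ = 177.451 − -142.429 = 319.880°; wrapped into (−180°, 180°]: -40.120°.
θ = atan2( sin Δλ · cos φ₂ , cos φ₁ · sin φ₂ − sin φ₁ · cos φ₂ · cos Δλ )
  = atan2(-0.50096, -0.14057) = -105.674° → normalised to [0°, 360°): 254.326°.

254.3°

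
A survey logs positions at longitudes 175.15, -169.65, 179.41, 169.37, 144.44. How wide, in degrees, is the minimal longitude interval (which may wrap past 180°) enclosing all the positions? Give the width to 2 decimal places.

Sort the longitudes: -169.65°, +144.44°, +169.37°, +175.15°, +179.41°.
Eastward gaps between consecutive values (wrapping around): 314.09°, 24.93°, 5.78°, 4.26°, 10.94°.
Largest gap = 314.09° ⇒ minimal covering band is its complement: 360° − 314.09° = 45.91°.
Band runs from +144.44° eastward to -169.65°, crossing the antimeridian.

45.91°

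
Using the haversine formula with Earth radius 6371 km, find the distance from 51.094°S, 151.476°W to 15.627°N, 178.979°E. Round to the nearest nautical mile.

4296 nmi

Δλ = 178.979 − -151.476 = 330.455°; wrapped into (−180°, 180°]: -29.545°.
Δφ = 15.627 − -51.094 = 66.721°.
a = sin²(Δφ/2) + cos φ₁ · cos φ₂ · sin²(Δλ/2) = 0.341719.
c = 2·atan2(√a, √(1−a)) = 1.24869 rad → d = 6371·c ≈ 7955.43 km ≈ 4295.59 nmi.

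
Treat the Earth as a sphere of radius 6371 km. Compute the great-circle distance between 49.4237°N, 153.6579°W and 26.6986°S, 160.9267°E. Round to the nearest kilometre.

9583 km

Δλ = 160.9267 − -153.6579 = 314.5846°; wrapped into (−180°, 180°]: -45.4154°.
Δφ = -26.6986 − 49.4237 = -76.1223°.
a = sin²(Δφ/2) + cos φ₁ · cos φ₂ · sin²(Δλ/2) = 0.466671.
c = 2·atan2(√a, √(1−a)) = 1.50409 rad → d = 6371·c ≈ 9582.55 km.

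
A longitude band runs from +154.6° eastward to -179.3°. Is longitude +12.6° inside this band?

No

Band width going east from +154.6° to -179.3°: ((-179.3 − 154.6) mod 360) = 26.1°.
Offset of +12.6° east of the west edge: ((12.6 − 154.6) mod 360) = 218.0°.
218.0° > 26.1° ⇒ outside.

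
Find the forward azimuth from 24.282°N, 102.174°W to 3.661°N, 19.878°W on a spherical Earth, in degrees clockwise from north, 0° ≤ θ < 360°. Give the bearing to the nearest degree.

90°

Δλ = -19.878 − -102.174 = 82.296°.
θ = atan2( sin Δλ · cos φ₂ , cos φ₁ · sin φ₂ − sin φ₁ · cos φ₂ · cos Δλ )
  = atan2(0.98895, 0.00319) = 89.815° → normalised to [0°, 360°): 89.815°.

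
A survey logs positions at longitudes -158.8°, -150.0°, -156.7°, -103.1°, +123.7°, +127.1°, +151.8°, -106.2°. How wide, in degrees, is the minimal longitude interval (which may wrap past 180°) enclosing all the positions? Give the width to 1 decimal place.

133.2°

Sort the longitudes: -158.8°, -156.7°, -150.0°, -106.2°, -103.1°, +123.7°, +127.1°, +151.8°.
Eastward gaps between consecutive values (wrapping around): 2.1°, 6.7°, 43.8°, 3.1°, 226.8°, 3.4°, 24.7°, 49.4°.
Largest gap = 226.8° ⇒ minimal covering band is its complement: 360° − 226.8° = 133.2°.
Band runs from +123.7° eastward to -103.1°, crossing the antimeridian.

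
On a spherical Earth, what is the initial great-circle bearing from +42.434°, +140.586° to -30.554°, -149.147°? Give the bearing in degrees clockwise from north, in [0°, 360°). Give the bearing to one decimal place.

125.2°

Δλ = -149.147 − 140.586 = -289.733°; wrapped into (−180°, 180°]: 70.267°.
θ = atan2( sin Δλ · cos φ₂ , cos φ₁ · sin φ₂ − sin φ₁ · cos φ₂ · cos Δλ )
  = atan2(0.81058, -0.57138) = 125.180° → normalised to [0°, 360°): 125.180°.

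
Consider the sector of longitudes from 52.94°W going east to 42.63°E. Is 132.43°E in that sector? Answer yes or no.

No

Band width going east from -52.94° to +42.63°: ((42.63 − -52.94) mod 360) = 95.57°.
Offset of +132.43° east of the west edge: ((132.43 − -52.94) mod 360) = 185.37°.
185.37° > 95.57° ⇒ outside.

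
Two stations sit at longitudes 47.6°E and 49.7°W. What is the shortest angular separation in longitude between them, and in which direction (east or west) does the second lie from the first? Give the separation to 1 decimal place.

97.3° west

Raw difference: -49.7 − 47.6 = -97.3°.
Normalise into (−180°, 180°]: -97.3° stays -97.3°.
Negative ⇒ the second point lies to the west; separation 97.3°.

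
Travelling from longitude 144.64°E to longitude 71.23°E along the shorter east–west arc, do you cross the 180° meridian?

No

Signed shortest Δλ = ((71.23 − 144.64 + 180) mod 360) − 180 = -73.41°.
Going west by 73.41° from +144.64° reaches +71.23° without touching 180°.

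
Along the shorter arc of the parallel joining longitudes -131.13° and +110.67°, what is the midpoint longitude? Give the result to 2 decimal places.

+169.77°

Signed shortest Δλ from -131.13° to +110.67° is -118.20°.
Midpoint longitude = -131.13° + (-118.20°)/2 = -131.13° − 59.10° = -190.23°.
Normalise into (−180°, 180°]: +169.77°.
(The naïve average (-131.13 + +110.67)/2 = -10.23° is on the wrong side of the globe.)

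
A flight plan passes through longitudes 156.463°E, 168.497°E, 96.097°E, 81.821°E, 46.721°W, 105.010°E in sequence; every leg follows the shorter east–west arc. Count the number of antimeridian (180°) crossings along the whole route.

Leg 1: +156.463° → +168.497°, shortest Δλ = 12.034° (east) — does not cross 180°.
Leg 2: +168.497° → +96.097°, shortest Δλ = -72.4° (west) — does not cross 180°.
Leg 3: +96.097° → +81.821°, shortest Δλ = -14.276° (west) — does not cross 180°.
Leg 4: +81.821° → -46.721°, shortest Δλ = -128.542° (west) — does not cross 180°.
Leg 5: -46.721° → +105.010°, shortest Δλ = 151.731° (east) — does not cross 180°.
Total crossings: 0.

0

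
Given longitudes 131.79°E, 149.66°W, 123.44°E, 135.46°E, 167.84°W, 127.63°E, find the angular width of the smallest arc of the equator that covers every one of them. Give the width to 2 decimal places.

86.90°

Sort the longitudes: -167.84°, -149.66°, +123.44°, +127.63°, +131.79°, +135.46°.
Eastward gaps between consecutive values (wrapping around): 18.18°, 273.10°, 4.19°, 4.16°, 3.67°, 56.70°.
Largest gap = 273.10° ⇒ minimal covering band is its complement: 360° − 273.10° = 86.90°.
Band runs from +123.44° eastward to -149.66°, crossing the antimeridian.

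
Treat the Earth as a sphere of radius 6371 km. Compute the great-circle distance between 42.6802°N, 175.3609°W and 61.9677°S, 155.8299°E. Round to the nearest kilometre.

11920 km

Δλ = 155.8299 − -175.3609 = 331.1908°; wrapped into (−180°, 180°]: -28.8092°.
Δφ = -61.9677 − 42.6802 = -104.6479°.
a = sin²(Δφ/2) + cos φ₁ · cos φ₂ · sin²(Δλ/2) = 0.647820.
c = 2·atan2(√a, √(1−a)) = 1.87092 rad → d = 6371·c ≈ 11919.65 km.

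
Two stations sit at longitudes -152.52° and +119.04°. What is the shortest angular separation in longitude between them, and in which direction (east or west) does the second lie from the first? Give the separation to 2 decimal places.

88.44° west

Raw difference: 119.04 − -152.52 = 271.56°.
Normalise into (−180°, 180°]: 271.56° − 360° = -88.44°.
Negative ⇒ the second point lies to the west; separation 88.44°.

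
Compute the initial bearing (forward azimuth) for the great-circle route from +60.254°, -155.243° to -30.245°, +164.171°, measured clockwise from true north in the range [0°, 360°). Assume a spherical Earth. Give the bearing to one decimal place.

Δλ = 164.171 − -155.243 = 319.414°; wrapped into (−180°, 180°]: -40.586°.
θ = atan2( sin Δλ · cos φ₂ , cos φ₁ · sin φ₂ − sin φ₁ · cos φ₂ · cos Δλ )
  = atan2(-0.56203, -0.81952) = -145.558° → normalised to [0°, 360°): 214.442°.

214.4°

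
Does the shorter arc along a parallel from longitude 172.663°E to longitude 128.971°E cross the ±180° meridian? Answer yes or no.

No

Signed shortest Δλ = ((128.971 − 172.663 + 180) mod 360) − 180 = -43.692°.
Going west by 43.692° from +172.663° reaches +128.971° without touching 180°.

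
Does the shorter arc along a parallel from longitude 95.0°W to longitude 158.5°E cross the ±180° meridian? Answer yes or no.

Yes

Naïve |158.5 − -95.0| = 253.5° > 180°, so the shorter arc goes the other way round — across 180°.
Signed shortest Δλ = ((158.5 − -95.0 + 180) mod 360) − 180 = -106.5°.
Going west by 106.5° from -95.0° passes through 180° before reaching +158.5°.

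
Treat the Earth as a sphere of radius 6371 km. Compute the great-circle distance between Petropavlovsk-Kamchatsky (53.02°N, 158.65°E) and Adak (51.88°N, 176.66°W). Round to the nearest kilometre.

1670 km

Δλ = -176.66 − 158.65 = -335.31°; wrapped into (−180°, 180°]: 24.69°.
Δφ = 51.88 − 53.02 = -1.14°.
a = sin²(Δφ/2) + cos φ₁ · cos φ₂ · sin²(Δλ/2) = 0.017072.
c = 2·atan2(√a, √(1−a)) = 0.26207 rad → d = 6371·c ≈ 1669.66 km.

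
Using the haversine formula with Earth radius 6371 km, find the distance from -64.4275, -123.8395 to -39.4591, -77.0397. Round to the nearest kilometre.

Δλ = -77.0397 − -123.8395 = 46.7998°.
Δφ = -39.4591 − -64.4275 = 24.9684°.
a = sin²(Δφ/2) + cos φ₁ · cos φ₂ · sin²(Δλ/2) = 0.099295.
c = 2·atan2(√a, √(1−a)) = 0.64115 rad → d = 6371·c ≈ 4084.74 km.

4085 km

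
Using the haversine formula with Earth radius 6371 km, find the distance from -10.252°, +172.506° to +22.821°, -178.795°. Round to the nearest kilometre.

3798 km

Δλ = -178.795 − 172.506 = -351.301°; wrapped into (−180°, 180°]: 8.699°.
Δφ = 22.821 − -10.252 = 33.073°.
a = sin²(Δφ/2) + cos φ₁ · cos φ₂ · sin²(Δλ/2) = 0.086229.
c = 2·atan2(√a, √(1−a)) = 0.59608 rad → d = 6371·c ≈ 3797.63 km.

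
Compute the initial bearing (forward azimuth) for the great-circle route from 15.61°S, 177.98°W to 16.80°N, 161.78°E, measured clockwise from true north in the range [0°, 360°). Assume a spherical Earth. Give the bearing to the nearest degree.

328°

Δλ = 161.78 − -177.98 = 339.76°; wrapped into (−180°, 180°]: -20.24°.
θ = atan2( sin Δλ · cos φ₂ , cos φ₁ · sin φ₂ − sin φ₁ · cos φ₂ · cos Δλ )
  = atan2(-0.33119, 0.52007) = -32.490° → normalised to [0°, 360°): 327.510°.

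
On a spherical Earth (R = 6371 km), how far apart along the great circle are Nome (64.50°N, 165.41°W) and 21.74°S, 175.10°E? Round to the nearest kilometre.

9736 km

Δλ = 175.10 − -165.41 = 340.51°; wrapped into (−180°, 180°]: -19.49°.
Δφ = -21.74 − 64.50 = -86.24°.
a = sin²(Δφ/2) + cos φ₁ · cos φ₂ · sin²(Δλ/2) = 0.478668.
c = 2·atan2(√a, √(1−a)) = 1.52812 rad → d = 6371·c ≈ 9735.65 km.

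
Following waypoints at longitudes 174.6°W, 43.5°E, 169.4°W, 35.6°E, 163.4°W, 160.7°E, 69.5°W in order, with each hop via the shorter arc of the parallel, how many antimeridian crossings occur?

Leg 1: -174.6° → +43.5°, shortest Δλ = -141.9° (west) — crosses 180°.
Leg 2: +43.5° → -169.4°, shortest Δλ = 147.1° (east) — crosses 180°.
Leg 3: -169.4° → +35.6°, shortest Δλ = -155.0° (west) — crosses 180°.
Leg 4: +35.6° → -163.4°, shortest Δλ = 161.0° (east) — crosses 180°.
Leg 5: -163.4° → +160.7°, shortest Δλ = -35.9° (west) — crosses 180°.
Leg 6: +160.7° → -69.5°, shortest Δλ = 129.8° (east) — crosses 180°.
Total crossings: 6.

6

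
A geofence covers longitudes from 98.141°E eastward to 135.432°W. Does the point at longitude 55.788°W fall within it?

Band width going east from +98.141° to -135.432°: ((-135.432 − 98.141) mod 360) = 126.427°.
Offset of -55.788° east of the west edge: ((-55.788 − 98.141) mod 360) = 206.071°.
206.071° > 126.427° ⇒ outside.

No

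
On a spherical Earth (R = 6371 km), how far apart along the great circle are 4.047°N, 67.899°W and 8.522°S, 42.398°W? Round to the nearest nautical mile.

Δλ = -42.398 − -67.899 = 25.501°.
Δφ = -8.522 − 4.047 = -12.569°.
a = sin²(Δφ/2) + cos φ₁ · cos φ₂ · sin²(Δλ/2) = 0.060036.
c = 2·atan2(√a, √(1−a)) = 0.49509 rad → d = 6371·c ≈ 3154.19 km ≈ 1703.12 nmi.

1703 nmi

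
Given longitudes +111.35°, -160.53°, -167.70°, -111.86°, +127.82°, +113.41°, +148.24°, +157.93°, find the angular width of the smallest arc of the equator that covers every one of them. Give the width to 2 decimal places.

136.79°

Sort the longitudes: -167.70°, -160.53°, -111.86°, +111.35°, +113.41°, +127.82°, +148.24°, +157.93°.
Eastward gaps between consecutive values (wrapping around): 7.17°, 48.67°, 223.21°, 2.06°, 14.41°, 20.42°, 9.69°, 34.37°.
Largest gap = 223.21° ⇒ minimal covering band is its complement: 360° − 223.21° = 136.79°.
Band runs from +111.35° eastward to -111.86°, crossing the antimeridian.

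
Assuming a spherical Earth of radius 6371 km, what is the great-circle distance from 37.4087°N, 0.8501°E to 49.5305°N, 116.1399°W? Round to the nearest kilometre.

8541 km

Δλ = -116.1399 − 0.8501 = -116.9900°.
Δφ = 49.5305 − 37.4087 = 12.1218°.
a = sin²(Δφ/2) + cos φ₁ · cos φ₂ · sin²(Δλ/2) = 0.385910.
c = 2·atan2(√a, √(1−a)) = 1.34059 rad → d = 6371·c ≈ 8540.89 km.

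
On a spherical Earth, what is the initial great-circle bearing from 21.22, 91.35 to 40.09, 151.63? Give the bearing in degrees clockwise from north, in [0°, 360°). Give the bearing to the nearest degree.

Δλ = 151.63 − 91.35 = 60.28°.
θ = atan2( sin Δλ · cos φ₂ , cos φ₁ · sin φ₂ − sin φ₁ · cos φ₂ · cos Δλ )
  = atan2(0.66440, 0.46305) = 55.126° → normalised to [0°, 360°): 55.126°.

55°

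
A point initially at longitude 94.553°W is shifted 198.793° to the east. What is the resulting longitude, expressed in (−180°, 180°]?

104.240°E

Start at -94.553°; shift +198.793° → +104.240°.
+104.240° already lies in (−180°, 180°].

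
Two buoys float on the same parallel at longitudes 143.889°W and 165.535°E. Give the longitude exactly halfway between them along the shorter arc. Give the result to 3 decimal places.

Signed shortest Δλ from -143.889° to +165.535° is -50.576°.
Midpoint longitude = -143.889° + (-50.576°)/2 = -143.889° − 25.288° = -169.177°.
(The naïve average (-143.889 + +165.535)/2 = 10.823° is on the wrong side of the globe.)

169.177°W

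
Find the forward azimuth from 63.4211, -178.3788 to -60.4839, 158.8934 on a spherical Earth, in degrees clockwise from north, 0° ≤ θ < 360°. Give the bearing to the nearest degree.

193°

Δλ = 158.8934 − -178.3788 = 337.2722°; wrapped into (−180°, 180°]: -22.7278°.
θ = atan2( sin Δλ · cos φ₂ , cos φ₁ · sin φ₂ − sin φ₁ · cos φ₂ · cos Δλ )
  = atan2(-0.19034, -0.79575) = -166.548° → normalised to [0°, 360°): 193.452°.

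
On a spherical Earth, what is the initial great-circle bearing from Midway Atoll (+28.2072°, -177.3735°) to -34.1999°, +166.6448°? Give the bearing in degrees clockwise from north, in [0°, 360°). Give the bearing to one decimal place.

194.6°

Δλ = 166.6448 − -177.3735 = 344.0183°; wrapped into (−180°, 180°]: -15.9817°.
θ = atan2( sin Δλ · cos φ₂ , cos φ₁ · sin φ₂ − sin φ₁ · cos φ₂ · cos Δλ )
  = atan2(-0.22772, -0.87115) = -165.351° → normalised to [0°, 360°): 194.649°.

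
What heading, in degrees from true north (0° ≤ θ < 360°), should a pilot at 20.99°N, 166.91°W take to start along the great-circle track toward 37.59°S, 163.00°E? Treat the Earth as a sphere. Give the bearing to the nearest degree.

206°

Δλ = 163.00 − -166.91 = 329.91°; wrapped into (−180°, 180°]: -30.09°.
θ = atan2( sin Δλ · cos φ₂ , cos φ₁ · sin φ₂ − sin φ₁ · cos φ₂ · cos Δλ )
  = atan2(-0.39728, -0.81512) = -154.016° → normalised to [0°, 360°): 205.984°.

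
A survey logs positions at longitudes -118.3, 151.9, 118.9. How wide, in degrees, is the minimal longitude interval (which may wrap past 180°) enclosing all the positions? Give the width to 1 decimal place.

Sort the longitudes: -118.3°, +118.9°, +151.9°.
Eastward gaps between consecutive values (wrapping around): 237.2°, 33.0°, 89.8°.
Largest gap = 237.2° ⇒ minimal covering band is its complement: 360° − 237.2° = 122.8°.
Band runs from +118.9° eastward to -118.3°, crossing the antimeridian.

122.8°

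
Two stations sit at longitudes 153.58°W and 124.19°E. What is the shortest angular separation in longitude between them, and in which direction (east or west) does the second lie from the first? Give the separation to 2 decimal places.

82.23° west

Raw difference: 124.19 − -153.58 = 277.77°.
Normalise into (−180°, 180°]: 277.77° − 360° = -82.23°.
Negative ⇒ the second point lies to the west; separation 82.23°.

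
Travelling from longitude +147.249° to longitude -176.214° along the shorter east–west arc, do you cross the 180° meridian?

Yes

Naïve |-176.214 − 147.249| = 323.463° > 180°, so the shorter arc goes the other way round — across 180°.
Signed shortest Δλ = ((-176.214 − 147.249 + 180) mod 360) − 180 = 36.537°.
Going east by 36.537° from +147.249° passes through 180° before reaching -176.214°.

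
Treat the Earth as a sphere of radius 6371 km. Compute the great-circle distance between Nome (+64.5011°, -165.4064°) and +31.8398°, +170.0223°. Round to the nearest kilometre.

4006 km

Δλ = 170.0223 − -165.4064 = 335.4287°; wrapped into (−180°, 180°]: -24.5713°.
Δφ = 31.8398 − 64.5011 = -32.6613°.
a = sin²(Δφ/2) + cos φ₁ · cos φ₂ · sin²(Δλ/2) = 0.095621.
c = 2·atan2(√a, √(1−a)) = 0.62876 rad → d = 6371·c ≈ 4005.82 km.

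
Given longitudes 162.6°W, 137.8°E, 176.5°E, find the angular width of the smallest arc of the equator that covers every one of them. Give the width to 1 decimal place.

59.6°

Sort the longitudes: -162.6°, +137.8°, +176.5°.
Eastward gaps between consecutive values (wrapping around): 300.4°, 38.7°, 20.9°.
Largest gap = 300.4° ⇒ minimal covering band is its complement: 360° − 300.4° = 59.6°.
Band runs from +137.8° eastward to -162.6°, crossing the antimeridian.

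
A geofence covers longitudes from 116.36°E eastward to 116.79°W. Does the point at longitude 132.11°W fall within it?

Band width going east from +116.36° to -116.79°: ((-116.79 − 116.36) mod 360) = 126.85°.
Offset of -132.11° east of the west edge: ((-132.11 − 116.36) mod 360) = 111.53°.
111.53° ≤ 126.85° ⇒ inside.

Yes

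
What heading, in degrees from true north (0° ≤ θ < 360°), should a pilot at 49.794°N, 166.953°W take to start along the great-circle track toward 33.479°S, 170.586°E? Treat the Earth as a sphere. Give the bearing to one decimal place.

198.6°

Δλ = 170.586 − -166.953 = 337.539°; wrapped into (−180°, 180°]: -22.461°.
θ = atan2( sin Δλ · cos φ₂ , cos φ₁ · sin φ₂ − sin φ₁ · cos φ₂ · cos Δλ )
  = atan2(-0.31867, -0.94479) = -161.361° → normalised to [0°, 360°): 198.639°.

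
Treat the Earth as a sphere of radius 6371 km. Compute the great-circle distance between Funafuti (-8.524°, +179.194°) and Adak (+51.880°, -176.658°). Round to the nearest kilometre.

6728 km

Δλ = -176.658 − 179.194 = -355.852°; wrapped into (−180°, 180°]: 4.148°.
Δφ = 51.880 − -8.524 = 60.404°.
a = sin²(Δφ/2) + cos φ₁ · cos φ₂ · sin²(Δλ/2) = 0.253859.
c = 2·atan2(√a, √(1−a)) = 1.05609 rad → d = 6371·c ≈ 6728.33 km.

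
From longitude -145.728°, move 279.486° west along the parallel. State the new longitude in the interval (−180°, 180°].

-65.214°

Start at -145.728°; shift −279.486° → -425.214°.
-425.214° lies outside (−180°, 180°]; add 360° → -65.214°.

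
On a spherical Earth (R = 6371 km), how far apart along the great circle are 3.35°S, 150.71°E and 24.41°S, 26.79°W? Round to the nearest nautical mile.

9134 nmi

Δλ = -26.79 − 150.71 = -177.50°.
Δφ = -24.41 − -3.35 = -21.06°.
a = sin²(Δφ/2) + cos φ₁ · cos φ₂ · sin²(Δλ/2) = 0.942021.
c = 2·atan2(√a, √(1−a)) = 2.65523 rad → d = 6371·c ≈ 16916.50 km ≈ 9134.18 nmi.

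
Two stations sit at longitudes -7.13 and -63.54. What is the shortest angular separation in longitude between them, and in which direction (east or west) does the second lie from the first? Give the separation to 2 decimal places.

Raw difference: -63.54 − -7.13 = -56.41°.
Normalise into (−180°, 180°]: -56.41° stays -56.41°.
Negative ⇒ the second point lies to the west; separation 56.41°.

56.41° west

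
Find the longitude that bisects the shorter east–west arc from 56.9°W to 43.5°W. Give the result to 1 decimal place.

50.2°W

Signed shortest Δλ from -56.9° to -43.5° is +13.4°.
Midpoint longitude = -56.9° + (+13.4°)/2 = -56.9° + 6.7° = -50.2°.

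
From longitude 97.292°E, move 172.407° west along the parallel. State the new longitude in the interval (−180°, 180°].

Start at +97.292°; shift −172.407° → -75.115°.
-75.115° already lies in (−180°, 180°].

75.115°W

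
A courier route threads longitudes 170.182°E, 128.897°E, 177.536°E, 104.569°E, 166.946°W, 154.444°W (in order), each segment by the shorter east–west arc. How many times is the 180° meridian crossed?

1

Leg 1: +170.182° → +128.897°, shortest Δλ = -41.285° (west) — does not cross 180°.
Leg 2: +128.897° → +177.536°, shortest Δλ = 48.639° (east) — does not cross 180°.
Leg 3: +177.536° → +104.569°, shortest Δλ = -72.967° (west) — does not cross 180°.
Leg 4: +104.569° → -166.946°, shortest Δλ = 88.485° (east) — crosses 180°.
Leg 5: -166.946° → -154.444°, shortest Δλ = 12.502° (east) — does not cross 180°.
Total crossings: 1.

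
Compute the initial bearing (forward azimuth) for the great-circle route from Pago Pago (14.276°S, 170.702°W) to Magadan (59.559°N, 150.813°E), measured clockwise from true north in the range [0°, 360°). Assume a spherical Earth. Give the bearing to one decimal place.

Δλ = 150.813 − -170.702 = 321.515°; wrapped into (−180°, 180°]: -38.485°.
θ = atan2( sin Δλ · cos φ₂ , cos φ₁ · sin φ₂ − sin φ₁ · cos φ₂ · cos Δλ )
  = atan2(-0.31529, 0.93332) = -18.666° → normalised to [0°, 360°): 341.334°.

341.3°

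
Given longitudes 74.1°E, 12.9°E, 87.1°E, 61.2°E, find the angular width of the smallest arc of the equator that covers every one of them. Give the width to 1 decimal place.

74.2°

Sort the longitudes: +12.9°, +61.2°, +74.1°, +87.1°.
Eastward gaps between consecutive values (wrapping around): 48.3°, 12.9°, 13.0°, 285.8°.
Largest gap = 285.8° ⇒ minimal covering band is its complement: 360° − 285.8° = 74.2°.
Band runs from +12.9° eastward to +87.1°.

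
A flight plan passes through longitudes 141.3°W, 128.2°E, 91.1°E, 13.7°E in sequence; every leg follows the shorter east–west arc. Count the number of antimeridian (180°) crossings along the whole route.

Leg 1: -141.3° → +128.2°, shortest Δλ = -90.5° (west) — crosses 180°.
Leg 2: +128.2° → +91.1°, shortest Δλ = -37.1° (west) — does not cross 180°.
Leg 3: +91.1° → +13.7°, shortest Δλ = -77.4° (west) — does not cross 180°.
Total crossings: 1.

1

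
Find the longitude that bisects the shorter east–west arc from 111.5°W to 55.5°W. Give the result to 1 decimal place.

Signed shortest Δλ from -111.5° to -55.5° is +56.0°.
Midpoint longitude = -111.5° + (+56.0°)/2 = -111.5° + 28.0° = -83.5°.

83.5°W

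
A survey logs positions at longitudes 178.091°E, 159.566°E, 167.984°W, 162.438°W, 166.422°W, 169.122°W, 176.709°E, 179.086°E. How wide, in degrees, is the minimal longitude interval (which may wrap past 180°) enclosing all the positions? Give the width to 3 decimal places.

Sort the longitudes: -169.122°, -167.984°, -166.422°, -162.438°, +159.566°, +176.709°, +178.091°, +179.086°.
Eastward gaps between consecutive values (wrapping around): 1.138°, 1.562°, 3.984°, 322.004°, 17.143°, 1.382°, 0.995°, 11.792°.
Largest gap = 322.004° ⇒ minimal covering band is its complement: 360° − 322.004° = 37.996°.
Band runs from +159.566° eastward to -162.438°, crossing the antimeridian.

37.996°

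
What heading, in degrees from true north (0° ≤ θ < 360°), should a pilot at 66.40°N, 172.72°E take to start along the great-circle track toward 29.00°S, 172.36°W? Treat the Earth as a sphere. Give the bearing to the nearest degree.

167°

Δλ = -172.36 − 172.72 = -345.08°; wrapped into (−180°, 180°]: 14.92°.
θ = atan2( sin Δλ · cos φ₂ , cos φ₁ · sin φ₂ − sin φ₁ · cos φ₂ · cos Δλ )
  = atan2(0.22519, -0.96854) = 166.911° → normalised to [0°, 360°): 166.911°.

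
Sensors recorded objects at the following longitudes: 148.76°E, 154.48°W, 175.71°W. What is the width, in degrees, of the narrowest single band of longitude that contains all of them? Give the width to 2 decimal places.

56.76°

Sort the longitudes: -175.71°, -154.48°, +148.76°.
Eastward gaps between consecutive values (wrapping around): 21.23°, 303.24°, 35.53°.
Largest gap = 303.24° ⇒ minimal covering band is its complement: 360° − 303.24° = 56.76°.
Band runs from +148.76° eastward to -154.48°, crossing the antimeridian.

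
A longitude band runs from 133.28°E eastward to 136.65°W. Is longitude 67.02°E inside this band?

No

Band width going east from +133.28° to -136.65°: ((-136.65 − 133.28) mod 360) = 90.07°.
Offset of +67.02° east of the west edge: ((67.02 − 133.28) mod 360) = 293.74°.
293.74° > 90.07° ⇒ outside.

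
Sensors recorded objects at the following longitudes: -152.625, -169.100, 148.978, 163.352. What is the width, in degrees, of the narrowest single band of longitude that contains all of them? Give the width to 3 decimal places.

Sort the longitudes: -169.100°, -152.625°, +148.978°, +163.352°.
Eastward gaps between consecutive values (wrapping around): 16.475°, 301.603°, 14.374°, 27.548°.
Largest gap = 301.603° ⇒ minimal covering band is its complement: 360° − 301.603° = 58.397°.
Band runs from +148.978° eastward to -152.625°, crossing the antimeridian.

58.397°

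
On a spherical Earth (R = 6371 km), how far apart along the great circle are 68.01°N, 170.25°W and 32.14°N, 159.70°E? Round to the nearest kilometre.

Δλ = 159.70 − -170.25 = 329.95°; wrapped into (−180°, 180°]: -30.05°.
Δφ = 32.14 − 68.01 = -35.87°.
a = sin²(Δφ/2) + cos φ₁ · cos φ₂ · sin²(Δλ/2) = 0.116134.
c = 2·atan2(√a, √(1−a)) = 0.69550 rad → d = 6371·c ≈ 4431.05 km.

4431 km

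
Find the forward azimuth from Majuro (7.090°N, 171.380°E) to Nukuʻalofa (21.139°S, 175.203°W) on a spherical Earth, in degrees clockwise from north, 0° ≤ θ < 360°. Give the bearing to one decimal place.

155.3°

Δλ = -175.203 − 171.380 = -346.583°; wrapped into (−180°, 180°]: 13.417°.
θ = atan2( sin Δλ · cos φ₂ , cos φ₁ · sin φ₂ − sin φ₁ · cos φ₂ · cos Δλ )
  = atan2(0.21642, -0.46985) = 155.268° → normalised to [0°, 360°): 155.268°.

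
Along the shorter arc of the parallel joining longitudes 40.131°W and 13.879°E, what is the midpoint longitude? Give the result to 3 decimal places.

13.126°W

Signed shortest Δλ from -40.131° to +13.879° is +54.010°.
Midpoint longitude = -40.131° + (+54.010°)/2 = -40.131° + 27.005° = -13.126°.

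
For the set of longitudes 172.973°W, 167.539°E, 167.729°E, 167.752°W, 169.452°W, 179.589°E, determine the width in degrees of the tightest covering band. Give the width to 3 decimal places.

Sort the longitudes: -172.973°, -169.452°, -167.752°, +167.539°, +167.729°, +179.589°.
Eastward gaps between consecutive values (wrapping around): 3.521°, 1.700°, 335.291°, 0.190°, 11.860°, 7.438°.
Largest gap = 335.291° ⇒ minimal covering band is its complement: 360° − 335.291° = 24.709°.
Band runs from +167.539° eastward to -167.752°, crossing the antimeridian.

24.709°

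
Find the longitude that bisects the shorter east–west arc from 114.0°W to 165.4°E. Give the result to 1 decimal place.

154.3°W

Signed shortest Δλ from -114.0° to +165.4° is -80.6°.
Midpoint longitude = -114.0° + (-80.6°)/2 = -114.0° − 40.3° = -154.3°.
(The naïve average (-114.0 + +165.4)/2 = 25.7° is on the wrong side of the globe.)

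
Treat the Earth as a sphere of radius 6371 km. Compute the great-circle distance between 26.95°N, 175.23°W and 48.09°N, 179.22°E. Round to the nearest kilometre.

2399 km

Δλ = 179.22 − -175.23 = 354.45°; wrapped into (−180°, 180°]: -5.55°.
Δφ = 48.09 − 26.95 = 21.14°.
a = sin²(Δφ/2) + cos φ₁ · cos φ₂ · sin²(Δλ/2) = 0.035045.
c = 2·atan2(√a, √(1−a)) = 0.37663 rad → d = 6371·c ≈ 2399.49 km.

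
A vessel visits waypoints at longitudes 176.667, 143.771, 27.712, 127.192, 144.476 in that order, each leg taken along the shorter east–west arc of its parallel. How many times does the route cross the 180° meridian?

0

Leg 1: +176.667° → +143.771°, shortest Δλ = -32.896° (west) — does not cross 180°.
Leg 2: +143.771° → +27.712°, shortest Δλ = -116.059° (west) — does not cross 180°.
Leg 3: +27.712° → +127.192°, shortest Δλ = 99.48° (east) — does not cross 180°.
Leg 4: +127.192° → +144.476°, shortest Δλ = 17.284° (east) — does not cross 180°.
Total crossings: 0.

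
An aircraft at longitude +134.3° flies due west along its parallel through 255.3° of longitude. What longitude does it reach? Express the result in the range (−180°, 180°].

Start at +134.3°; shift −255.3° → -121.0°.
-121.0° already lies in (−180°, 180°].

-121.0°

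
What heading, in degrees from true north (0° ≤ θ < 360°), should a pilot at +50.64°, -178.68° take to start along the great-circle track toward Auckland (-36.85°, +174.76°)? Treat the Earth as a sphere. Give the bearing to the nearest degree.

Δλ = 174.76 − -178.68 = 353.44°; wrapped into (−180°, 180°]: -6.56°.
θ = atan2( sin Δλ · cos φ₂ , cos φ₁ · sin φ₂ − sin φ₁ · cos φ₂ · cos Δλ )
  = atan2(-0.09142, -0.99499) = -174.750° → normalised to [0°, 360°): 185.250°.

185°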